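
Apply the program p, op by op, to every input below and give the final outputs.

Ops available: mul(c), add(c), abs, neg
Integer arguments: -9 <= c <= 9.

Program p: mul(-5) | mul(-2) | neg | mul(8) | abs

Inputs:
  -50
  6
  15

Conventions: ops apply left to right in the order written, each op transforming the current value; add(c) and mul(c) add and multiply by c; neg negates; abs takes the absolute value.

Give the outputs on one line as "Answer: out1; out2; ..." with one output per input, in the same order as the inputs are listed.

4000; 480; 1200

Execution, op by op:
  -50 -> 250 -> -500 -> 500 -> 4000 -> 4000
  6 -> -30 -> 60 -> -60 -> -480 -> 480
  15 -> -75 -> 150 -> -150 -> -1200 -> 1200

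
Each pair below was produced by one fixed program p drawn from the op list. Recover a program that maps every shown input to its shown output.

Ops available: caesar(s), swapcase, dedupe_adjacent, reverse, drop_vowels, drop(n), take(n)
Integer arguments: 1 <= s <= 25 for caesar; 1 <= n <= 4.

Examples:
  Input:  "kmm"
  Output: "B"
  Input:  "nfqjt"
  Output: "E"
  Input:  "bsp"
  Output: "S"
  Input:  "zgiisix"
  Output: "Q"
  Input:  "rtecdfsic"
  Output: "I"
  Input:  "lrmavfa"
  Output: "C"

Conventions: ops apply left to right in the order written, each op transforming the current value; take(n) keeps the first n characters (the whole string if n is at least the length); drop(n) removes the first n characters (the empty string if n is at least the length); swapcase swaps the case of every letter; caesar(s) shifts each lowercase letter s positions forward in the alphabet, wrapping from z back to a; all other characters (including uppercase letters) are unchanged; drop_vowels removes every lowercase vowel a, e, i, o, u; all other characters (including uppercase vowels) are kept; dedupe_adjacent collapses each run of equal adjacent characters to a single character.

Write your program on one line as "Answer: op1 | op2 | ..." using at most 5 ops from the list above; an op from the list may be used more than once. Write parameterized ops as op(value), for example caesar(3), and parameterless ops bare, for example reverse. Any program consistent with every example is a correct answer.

caesar(17) | take(2) | swapcase | take(1)

Check, running the answer program on each example:
  "kmm" -> "bdd" -> "bd" -> "BD" -> "B"
  "nfqjt" -> "ewhak" -> "ew" -> "EW" -> "E"
  "bsp" -> "sjg" -> "sj" -> "SJ" -> "S"
  "zgiisix" -> "qxzzjzo" -> "qx" -> "QX" -> "Q"
  "rtecdfsic" -> "ikvtuwjzt" -> "ik" -> "IK" -> "I"
  "lrmavfa" -> "cidrmwr" -> "ci" -> "CI" -> "C"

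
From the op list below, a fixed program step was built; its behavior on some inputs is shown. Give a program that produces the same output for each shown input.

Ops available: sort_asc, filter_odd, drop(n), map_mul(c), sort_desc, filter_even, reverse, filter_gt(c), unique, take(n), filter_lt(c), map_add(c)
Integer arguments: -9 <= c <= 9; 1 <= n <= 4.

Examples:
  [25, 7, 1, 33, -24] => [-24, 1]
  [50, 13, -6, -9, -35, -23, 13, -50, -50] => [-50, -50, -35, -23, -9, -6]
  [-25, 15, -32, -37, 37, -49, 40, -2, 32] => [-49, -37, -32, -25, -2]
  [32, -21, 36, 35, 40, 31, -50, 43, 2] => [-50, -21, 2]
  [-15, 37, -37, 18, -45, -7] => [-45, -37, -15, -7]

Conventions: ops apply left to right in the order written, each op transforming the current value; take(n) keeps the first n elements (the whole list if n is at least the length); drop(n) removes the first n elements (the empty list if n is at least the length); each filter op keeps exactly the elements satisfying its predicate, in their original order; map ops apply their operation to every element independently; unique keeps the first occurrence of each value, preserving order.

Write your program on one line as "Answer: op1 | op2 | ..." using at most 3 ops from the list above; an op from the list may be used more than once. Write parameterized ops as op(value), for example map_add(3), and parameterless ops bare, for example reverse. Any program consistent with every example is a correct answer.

filter_lt(5) | sort_asc

Check, running the answer program on each example:
  [25, 7, 1, 33, -24] -> [1, -24] -> [-24, 1]
  [50, 13, -6, -9, -35, -23, 13, -50, -50] -> [-6, -9, -35, -23, -50, -50] -> [-50, -50, -35, -23, -9, -6]
  [-25, 15, -32, -37, 37, -49, 40, -2, 32] -> [-25, -32, -37, -49, -2] -> [-49, -37, -32, -25, -2]
  [32, -21, 36, 35, 40, 31, -50, 43, 2] -> [-21, -50, 2] -> [-50, -21, 2]
  [-15, 37, -37, 18, -45, -7] -> [-15, -37, -45, -7] -> [-45, -37, -15, -7]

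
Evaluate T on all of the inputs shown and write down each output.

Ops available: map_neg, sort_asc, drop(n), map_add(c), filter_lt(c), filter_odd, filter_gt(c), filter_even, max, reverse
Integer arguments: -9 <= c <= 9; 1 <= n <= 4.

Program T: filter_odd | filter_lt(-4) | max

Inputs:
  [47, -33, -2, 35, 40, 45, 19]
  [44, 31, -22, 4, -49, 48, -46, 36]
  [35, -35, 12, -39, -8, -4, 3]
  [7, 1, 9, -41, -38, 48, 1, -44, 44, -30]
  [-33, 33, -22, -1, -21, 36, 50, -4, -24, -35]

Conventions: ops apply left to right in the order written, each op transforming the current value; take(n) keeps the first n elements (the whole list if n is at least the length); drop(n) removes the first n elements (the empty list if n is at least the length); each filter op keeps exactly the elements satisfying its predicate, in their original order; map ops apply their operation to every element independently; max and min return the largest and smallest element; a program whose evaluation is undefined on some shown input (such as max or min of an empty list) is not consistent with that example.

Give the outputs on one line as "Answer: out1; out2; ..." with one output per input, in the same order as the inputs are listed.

Execution, op by op:
  [47, -33, -2, 35, 40, 45, 19] -> [47, -33, 35, 45, 19] -> [-33] -> -33
  [44, 31, -22, 4, -49, 48, -46, 36] -> [31, -49] -> [-49] -> -49
  [35, -35, 12, -39, -8, -4, 3] -> [35, -35, -39, 3] -> [-35, -39] -> -35
  [7, 1, 9, -41, -38, 48, 1, -44, 44, -30] -> [7, 1, 9, -41, 1] -> [-41] -> -41
  [-33, 33, -22, -1, -21, 36, 50, -4, -24, -35] -> [-33, 33, -1, -21, -35] -> [-33, -21, -35] -> -21

-33; -49; -35; -41; -21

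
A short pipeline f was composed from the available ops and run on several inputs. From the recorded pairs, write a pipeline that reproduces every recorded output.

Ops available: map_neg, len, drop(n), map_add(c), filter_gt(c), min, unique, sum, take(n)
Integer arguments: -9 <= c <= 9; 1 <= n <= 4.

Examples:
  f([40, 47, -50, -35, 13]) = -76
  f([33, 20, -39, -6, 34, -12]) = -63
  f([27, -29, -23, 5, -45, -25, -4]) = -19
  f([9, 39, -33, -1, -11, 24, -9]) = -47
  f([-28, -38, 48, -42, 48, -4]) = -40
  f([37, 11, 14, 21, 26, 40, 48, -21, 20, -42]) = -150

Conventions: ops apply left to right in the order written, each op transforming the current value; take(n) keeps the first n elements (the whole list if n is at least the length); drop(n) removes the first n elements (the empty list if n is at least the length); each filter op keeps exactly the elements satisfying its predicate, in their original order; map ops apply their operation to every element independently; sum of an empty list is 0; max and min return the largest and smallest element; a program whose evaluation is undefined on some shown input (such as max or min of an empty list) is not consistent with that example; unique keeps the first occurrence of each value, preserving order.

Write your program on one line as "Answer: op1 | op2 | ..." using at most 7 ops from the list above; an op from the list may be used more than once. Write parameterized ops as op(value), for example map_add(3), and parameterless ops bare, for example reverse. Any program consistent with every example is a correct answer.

map_add(-5) | unique | map_add(-3) | filter_gt(3) | map_neg | sum

Check, running the answer program on each example:
  [40, 47, -50, -35, 13] -> [35, 42, -55, -40, 8] -> [35, 42, -55, -40, 8] -> [32, 39, -58, -43, 5] -> [32, 39, 5] -> [-32, -39, -5] -> -76
  [33, 20, -39, -6, 34, -12] -> [28, 15, -44, -11, 29, -17] -> [28, 15, -44, -11, 29, -17] -> [25, 12, -47, -14, 26, -20] -> [25, 12, 26] -> [-25, -12, -26] -> -63
  [27, -29, -23, 5, -45, -25, -4] -> [22, -34, -28, 0, -50, -30, -9] -> [22, -34, -28, 0, -50, -30, -9] -> [19, -37, -31, -3, -53, -33, -12] -> [19] -> [-19] -> -19
  [9, 39, -33, -1, -11, 24, -9] -> [4, 34, -38, -6, -16, 19, -14] -> [4, 34, -38, -6, -16, 19, -14] -> [1, 31, -41, -9, -19, 16, -17] -> [31, 16] -> [-31, -16] -> -47
  [-28, -38, 48, -42, 48, -4] -> [-33, -43, 43, -47, 43, -9] -> [-33, -43, 43, -47, -9] -> [-36, -46, 40, -50, -12] -> [40] -> [-40] -> -40
  [37, 11, 14, 21, 26, 40, 48, -21, 20, -42] -> [32, 6, 9, 16, 21, 35, 43, -26, 15, -47] -> [32, 6, 9, 16, 21, 35, 43, -26, 15, -47] -> [29, 3, 6, 13, 18, 32, 40, -29, 12, -50] -> [29, 6, 13, 18, 32, 40, 12] -> [-29, -6, -13, -18, -32, -40, -12] -> -150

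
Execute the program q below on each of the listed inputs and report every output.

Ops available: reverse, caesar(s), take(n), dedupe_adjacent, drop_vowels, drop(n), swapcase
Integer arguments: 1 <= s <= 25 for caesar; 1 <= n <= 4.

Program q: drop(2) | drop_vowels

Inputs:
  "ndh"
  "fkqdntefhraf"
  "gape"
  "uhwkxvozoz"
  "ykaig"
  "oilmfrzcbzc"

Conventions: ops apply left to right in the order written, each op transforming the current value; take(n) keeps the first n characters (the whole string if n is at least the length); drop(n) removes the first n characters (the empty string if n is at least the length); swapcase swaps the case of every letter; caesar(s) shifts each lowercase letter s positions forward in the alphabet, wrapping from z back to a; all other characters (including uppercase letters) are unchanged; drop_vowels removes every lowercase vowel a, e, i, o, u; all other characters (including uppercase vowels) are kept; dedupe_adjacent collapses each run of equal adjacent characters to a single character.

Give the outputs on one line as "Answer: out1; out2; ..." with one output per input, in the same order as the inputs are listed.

"h"; "qdntfhrf"; "p"; "wkxvzz"; "g"; "lmfrzcbzc"

Execution, op by op:
  "ndh" -> "h" -> "h"
  "fkqdntefhraf" -> "qdntefhraf" -> "qdntfhrf"
  "gape" -> "pe" -> "p"
  "uhwkxvozoz" -> "wkxvozoz" -> "wkxvzz"
  "ykaig" -> "aig" -> "g"
  "oilmfrzcbzc" -> "lmfrzcbzc" -> "lmfrzcbzc"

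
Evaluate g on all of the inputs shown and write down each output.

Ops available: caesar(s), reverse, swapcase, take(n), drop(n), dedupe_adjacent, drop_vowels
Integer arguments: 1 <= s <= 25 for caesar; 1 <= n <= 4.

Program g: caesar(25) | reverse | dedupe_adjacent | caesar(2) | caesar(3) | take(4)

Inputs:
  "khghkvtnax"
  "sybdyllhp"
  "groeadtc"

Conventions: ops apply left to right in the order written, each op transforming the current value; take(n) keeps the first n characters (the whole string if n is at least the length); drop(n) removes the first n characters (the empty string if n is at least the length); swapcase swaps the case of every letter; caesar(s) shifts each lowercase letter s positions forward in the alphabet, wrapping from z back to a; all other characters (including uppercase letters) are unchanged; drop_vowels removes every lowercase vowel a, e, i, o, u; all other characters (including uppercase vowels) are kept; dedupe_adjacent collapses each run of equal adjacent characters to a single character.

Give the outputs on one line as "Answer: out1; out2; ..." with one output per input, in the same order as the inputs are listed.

"berx"; "tlpc"; "gxhe"

Execution, op by op:
  "khghkvtnax" -> "jgfgjusmzw" -> "wzmsujgfgj" -> "wzmsujgfgj" -> "ybouwlihil" -> "berxzolklo" -> "berx"
  "sybdyllhp" -> "rxacxkkgo" -> "ogkkxcaxr" -> "ogkxcaxr" -> "qimzeczt" -> "tlpchfcw" -> "tlpc"
  "groeadtc" -> "fqndzcsb" -> "bsczdnqf" -> "bsczdnqf" -> "duebfpsh" -> "gxheisvk" -> "gxhe"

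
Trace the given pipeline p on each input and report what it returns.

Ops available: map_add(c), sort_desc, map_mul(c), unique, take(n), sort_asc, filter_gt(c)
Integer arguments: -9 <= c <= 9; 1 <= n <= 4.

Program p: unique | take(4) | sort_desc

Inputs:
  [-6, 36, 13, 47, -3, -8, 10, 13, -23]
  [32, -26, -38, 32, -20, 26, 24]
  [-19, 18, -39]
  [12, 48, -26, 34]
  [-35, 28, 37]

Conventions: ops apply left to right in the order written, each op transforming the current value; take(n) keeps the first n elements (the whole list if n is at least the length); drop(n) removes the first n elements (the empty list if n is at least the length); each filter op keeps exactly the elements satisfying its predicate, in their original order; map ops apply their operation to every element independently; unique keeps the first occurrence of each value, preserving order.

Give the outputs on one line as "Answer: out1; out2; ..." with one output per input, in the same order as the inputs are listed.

[47, 36, 13, -6]; [32, -20, -26, -38]; [18, -19, -39]; [48, 34, 12, -26]; [37, 28, -35]

Execution, op by op:
  [-6, 36, 13, 47, -3, -8, 10, 13, -23] -> [-6, 36, 13, 47, -3, -8, 10, -23] -> [-6, 36, 13, 47] -> [47, 36, 13, -6]
  [32, -26, -38, 32, -20, 26, 24] -> [32, -26, -38, -20, 26, 24] -> [32, -26, -38, -20] -> [32, -20, -26, -38]
  [-19, 18, -39] -> [-19, 18, -39] -> [-19, 18, -39] -> [18, -19, -39]
  [12, 48, -26, 34] -> [12, 48, -26, 34] -> [12, 48, -26, 34] -> [48, 34, 12, -26]
  [-35, 28, 37] -> [-35, 28, 37] -> [-35, 28, 37] -> [37, 28, -35]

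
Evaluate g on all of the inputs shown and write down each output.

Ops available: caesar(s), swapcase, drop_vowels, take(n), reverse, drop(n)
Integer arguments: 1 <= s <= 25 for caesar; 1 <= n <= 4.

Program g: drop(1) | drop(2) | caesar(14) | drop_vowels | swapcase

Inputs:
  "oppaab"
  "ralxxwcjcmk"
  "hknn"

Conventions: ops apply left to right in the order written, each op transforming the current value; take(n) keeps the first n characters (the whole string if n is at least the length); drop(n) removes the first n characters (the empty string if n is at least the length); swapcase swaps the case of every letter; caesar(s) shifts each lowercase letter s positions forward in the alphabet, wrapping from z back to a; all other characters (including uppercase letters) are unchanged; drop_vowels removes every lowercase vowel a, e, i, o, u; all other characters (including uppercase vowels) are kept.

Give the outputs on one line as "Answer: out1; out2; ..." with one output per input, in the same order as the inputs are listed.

"P"; "LLKQXQY"; "B"

Execution, op by op:
  "oppaab" -> "ppaab" -> "aab" -> "oop" -> "p" -> "P"
  "ralxxwcjcmk" -> "alxxwcjcmk" -> "xxwcjcmk" -> "llkqxqay" -> "llkqxqy" -> "LLKQXQY"
  "hknn" -> "knn" -> "n" -> "b" -> "b" -> "B"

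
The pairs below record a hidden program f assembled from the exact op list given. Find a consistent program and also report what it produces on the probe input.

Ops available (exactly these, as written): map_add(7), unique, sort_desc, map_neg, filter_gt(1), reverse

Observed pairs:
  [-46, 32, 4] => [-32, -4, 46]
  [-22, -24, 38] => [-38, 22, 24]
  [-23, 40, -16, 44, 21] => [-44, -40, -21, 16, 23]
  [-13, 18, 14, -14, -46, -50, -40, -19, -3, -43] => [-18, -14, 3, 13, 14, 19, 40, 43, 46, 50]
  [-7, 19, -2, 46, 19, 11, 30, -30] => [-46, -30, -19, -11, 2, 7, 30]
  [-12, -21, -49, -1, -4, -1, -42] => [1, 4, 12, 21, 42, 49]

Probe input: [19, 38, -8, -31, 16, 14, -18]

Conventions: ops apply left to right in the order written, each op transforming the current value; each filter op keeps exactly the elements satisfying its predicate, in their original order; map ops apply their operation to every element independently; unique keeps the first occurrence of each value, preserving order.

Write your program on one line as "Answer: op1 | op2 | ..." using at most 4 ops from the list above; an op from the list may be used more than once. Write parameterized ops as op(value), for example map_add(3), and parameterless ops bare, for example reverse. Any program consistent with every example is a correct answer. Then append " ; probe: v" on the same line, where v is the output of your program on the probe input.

sort_desc | map_neg | unique ; probe: [-38, -19, -16, -14, 8, 18, 31]

Check, running the answer program on each example:
  [-46, 32, 4] -> [32, 4, -46] -> [-32, -4, 46] -> [-32, -4, 46]
  [-22, -24, 38] -> [38, -22, -24] -> [-38, 22, 24] -> [-38, 22, 24]
  [-23, 40, -16, 44, 21] -> [44, 40, 21, -16, -23] -> [-44, -40, -21, 16, 23] -> [-44, -40, -21, 16, 23]
  [-13, 18, 14, -14, -46, -50, -40, -19, -3, -43] -> [18, 14, -3, -13, -14, -19, -40, -43, -46, -50] -> [-18, -14, 3, 13, 14, 19, 40, 43, 46, 50] -> [-18, -14, 3, 13, 14, 19, 40, 43, 46, 50]
  [-7, 19, -2, 46, 19, 11, 30, -30] -> [46, 30, 19, 19, 11, -2, -7, -30] -> [-46, -30, -19, -19, -11, 2, 7, 30] -> [-46, -30, -19, -11, 2, 7, 30]
  [-12, -21, -49, -1, -4, -1, -42] -> [-1, -1, -4, -12, -21, -42, -49] -> [1, 1, 4, 12, 21, 42, 49] -> [1, 4, 12, 21, 42, 49]
  probe: [19, 38, -8, -31, 16, 14, -18] -> [38, 19, 16, 14, -8, -18, -31] -> [-38, -19, -16, -14, 8, 18, 31] -> [-38, -19, -16, -14, 8, 18, 31]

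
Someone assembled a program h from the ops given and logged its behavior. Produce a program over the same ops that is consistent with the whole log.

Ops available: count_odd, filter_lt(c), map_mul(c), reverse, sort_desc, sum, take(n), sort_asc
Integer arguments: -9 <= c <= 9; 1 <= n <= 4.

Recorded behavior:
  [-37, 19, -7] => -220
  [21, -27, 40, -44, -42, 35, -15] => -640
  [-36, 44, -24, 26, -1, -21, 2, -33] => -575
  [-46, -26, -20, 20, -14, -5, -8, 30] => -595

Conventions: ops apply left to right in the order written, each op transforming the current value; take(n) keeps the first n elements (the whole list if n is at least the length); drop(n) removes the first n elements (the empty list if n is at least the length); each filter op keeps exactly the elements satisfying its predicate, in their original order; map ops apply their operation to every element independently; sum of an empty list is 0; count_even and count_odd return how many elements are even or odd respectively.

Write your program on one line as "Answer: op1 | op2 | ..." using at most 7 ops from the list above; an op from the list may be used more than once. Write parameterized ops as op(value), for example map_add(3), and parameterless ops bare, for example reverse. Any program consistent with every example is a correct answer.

sort_asc | filter_lt(4) | map_mul(5) | sort_desc | filter_lt(-1) | sum

Check, running the answer program on each example:
  [-37, 19, -7] -> [-37, -7, 19] -> [-37, -7] -> [-185, -35] -> [-35, -185] -> [-35, -185] -> -220
  [21, -27, 40, -44, -42, 35, -15] -> [-44, -42, -27, -15, 21, 35, 40] -> [-44, -42, -27, -15] -> [-220, -210, -135, -75] -> [-75, -135, -210, -220] -> [-75, -135, -210, -220] -> -640
  [-36, 44, -24, 26, -1, -21, 2, -33] -> [-36, -33, -24, -21, -1, 2, 26, 44] -> [-36, -33, -24, -21, -1, 2] -> [-180, -165, -120, -105, -5, 10] -> [10, -5, -105, -120, -165, -180] -> [-5, -105, -120, -165, -180] -> -575
  [-46, -26, -20, 20, -14, -5, -8, 30] -> [-46, -26, -20, -14, -8, -5, 20, 30] -> [-46, -26, -20, -14, -8, -5] -> [-230, -130, -100, -70, -40, -25] -> [-25, -40, -70, -100, -130, -230] -> [-25, -40, -70, -100, -130, -230] -> -595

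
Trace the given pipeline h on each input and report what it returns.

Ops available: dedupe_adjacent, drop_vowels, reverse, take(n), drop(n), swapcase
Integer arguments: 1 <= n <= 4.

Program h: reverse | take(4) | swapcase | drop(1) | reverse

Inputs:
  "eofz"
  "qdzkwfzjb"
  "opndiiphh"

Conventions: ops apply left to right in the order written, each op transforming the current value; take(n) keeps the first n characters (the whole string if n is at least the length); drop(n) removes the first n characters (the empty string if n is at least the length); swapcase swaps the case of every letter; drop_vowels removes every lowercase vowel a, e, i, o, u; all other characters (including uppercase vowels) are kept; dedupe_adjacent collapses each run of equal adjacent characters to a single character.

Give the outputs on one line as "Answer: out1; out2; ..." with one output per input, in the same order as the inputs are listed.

Execution, op by op:
  "eofz" -> "zfoe" -> "zfoe" -> "ZFOE" -> "FOE" -> "EOF"
  "qdzkwfzjb" -> "bjzfwkzdq" -> "bjzf" -> "BJZF" -> "JZF" -> "FZJ"
  "opndiiphh" -> "hhpiidnpo" -> "hhpi" -> "HHPI" -> "HPI" -> "IPH"

"EOF"; "FZJ"; "IPH"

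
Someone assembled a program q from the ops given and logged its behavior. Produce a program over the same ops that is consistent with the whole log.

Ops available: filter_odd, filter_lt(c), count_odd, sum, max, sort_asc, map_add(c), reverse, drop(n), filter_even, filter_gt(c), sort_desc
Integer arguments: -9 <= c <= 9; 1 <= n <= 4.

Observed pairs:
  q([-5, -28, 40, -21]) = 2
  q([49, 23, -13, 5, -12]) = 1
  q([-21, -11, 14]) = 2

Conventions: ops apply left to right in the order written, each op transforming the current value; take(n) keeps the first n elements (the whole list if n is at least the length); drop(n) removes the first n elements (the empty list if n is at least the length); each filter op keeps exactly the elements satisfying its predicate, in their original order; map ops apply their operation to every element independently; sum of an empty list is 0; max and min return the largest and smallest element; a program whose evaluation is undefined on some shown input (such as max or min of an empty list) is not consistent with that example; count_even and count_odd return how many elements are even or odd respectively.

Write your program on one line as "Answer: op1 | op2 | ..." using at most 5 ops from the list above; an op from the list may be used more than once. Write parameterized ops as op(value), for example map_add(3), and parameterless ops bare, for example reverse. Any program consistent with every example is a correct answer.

sort_asc | sort_desc | filter_lt(4) | count_odd

Check, running the answer program on each example:
  [-5, -28, 40, -21] -> [-28, -21, -5, 40] -> [40, -5, -21, -28] -> [-5, -21, -28] -> 2
  [49, 23, -13, 5, -12] -> [-13, -12, 5, 23, 49] -> [49, 23, 5, -12, -13] -> [-12, -13] -> 1
  [-21, -11, 14] -> [-21, -11, 14] -> [14, -11, -21] -> [-11, -21] -> 2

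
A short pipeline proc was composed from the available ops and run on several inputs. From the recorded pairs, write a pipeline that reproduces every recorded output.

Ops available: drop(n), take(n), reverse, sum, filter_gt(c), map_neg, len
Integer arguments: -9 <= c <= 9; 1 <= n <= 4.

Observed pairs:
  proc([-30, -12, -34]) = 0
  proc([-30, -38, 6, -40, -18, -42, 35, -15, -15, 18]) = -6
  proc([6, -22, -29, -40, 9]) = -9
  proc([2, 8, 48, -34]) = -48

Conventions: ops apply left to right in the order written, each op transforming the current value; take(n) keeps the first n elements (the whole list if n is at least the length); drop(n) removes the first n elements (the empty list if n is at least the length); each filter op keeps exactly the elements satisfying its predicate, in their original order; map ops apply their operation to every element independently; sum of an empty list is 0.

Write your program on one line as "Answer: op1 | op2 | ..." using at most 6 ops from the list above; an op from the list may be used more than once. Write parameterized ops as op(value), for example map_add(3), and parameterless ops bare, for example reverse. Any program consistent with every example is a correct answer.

drop(2) | take(3) | filter_gt(-6) | map_neg | sum

Check, running the answer program on each example:
  [-30, -12, -34] -> [-34] -> [-34] -> [] -> [] -> 0
  [-30, -38, 6, -40, -18, -42, 35, -15, -15, 18] -> [6, -40, -18, -42, 35, -15, -15, 18] -> [6, -40, -18] -> [6] -> [-6] -> -6
  [6, -22, -29, -40, 9] -> [-29, -40, 9] -> [-29, -40, 9] -> [9] -> [-9] -> -9
  [2, 8, 48, -34] -> [48, -34] -> [48, -34] -> [48] -> [-48] -> -48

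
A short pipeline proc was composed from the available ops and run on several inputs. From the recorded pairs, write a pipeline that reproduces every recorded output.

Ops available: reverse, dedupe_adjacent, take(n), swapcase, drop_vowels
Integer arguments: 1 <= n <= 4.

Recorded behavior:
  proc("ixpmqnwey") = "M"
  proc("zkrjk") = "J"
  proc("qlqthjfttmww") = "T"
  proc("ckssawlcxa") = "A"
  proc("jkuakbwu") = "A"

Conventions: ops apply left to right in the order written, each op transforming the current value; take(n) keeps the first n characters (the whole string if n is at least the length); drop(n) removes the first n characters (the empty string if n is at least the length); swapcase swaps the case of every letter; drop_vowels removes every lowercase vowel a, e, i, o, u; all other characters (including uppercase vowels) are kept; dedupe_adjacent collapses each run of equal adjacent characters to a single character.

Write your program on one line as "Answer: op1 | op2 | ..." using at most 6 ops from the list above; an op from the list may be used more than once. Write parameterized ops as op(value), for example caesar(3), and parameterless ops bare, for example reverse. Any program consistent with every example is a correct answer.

dedupe_adjacent | take(4) | reverse | swapcase | take(3) | take(1)

Check, running the answer program on each example:
  "ixpmqnwey" -> "ixpmqnwey" -> "ixpm" -> "mpxi" -> "MPXI" -> "MPX" -> "M"
  "zkrjk" -> "zkrjk" -> "zkrj" -> "jrkz" -> "JRKZ" -> "JRK" -> "J"
  "qlqthjfttmww" -> "qlqthjftmw" -> "qlqt" -> "tqlq" -> "TQLQ" -> "TQL" -> "T"
  "ckssawlcxa" -> "cksawlcxa" -> "cksa" -> "askc" -> "ASKC" -> "ASK" -> "A"
  "jkuakbwu" -> "jkuakbwu" -> "jkua" -> "aukj" -> "AUKJ" -> "AUK" -> "A"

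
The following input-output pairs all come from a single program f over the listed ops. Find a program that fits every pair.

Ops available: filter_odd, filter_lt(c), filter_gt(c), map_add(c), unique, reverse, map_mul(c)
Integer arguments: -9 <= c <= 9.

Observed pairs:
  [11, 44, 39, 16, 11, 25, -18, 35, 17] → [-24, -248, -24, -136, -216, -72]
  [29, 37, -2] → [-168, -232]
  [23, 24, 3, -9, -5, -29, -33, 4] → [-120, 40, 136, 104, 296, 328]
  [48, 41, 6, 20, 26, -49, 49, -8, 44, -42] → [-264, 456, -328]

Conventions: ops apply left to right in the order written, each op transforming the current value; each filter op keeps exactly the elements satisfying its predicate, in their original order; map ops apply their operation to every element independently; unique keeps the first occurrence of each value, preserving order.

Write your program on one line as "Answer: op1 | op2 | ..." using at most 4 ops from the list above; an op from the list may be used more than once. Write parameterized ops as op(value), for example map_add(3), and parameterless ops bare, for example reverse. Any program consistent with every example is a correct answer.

filter_odd | map_add(-8) | map_mul(-8)

Check, running the answer program on each example:
  [11, 44, 39, 16, 11, 25, -18, 35, 17] -> [11, 39, 11, 25, 35, 17] -> [3, 31, 3, 17, 27, 9] -> [-24, -248, -24, -136, -216, -72]
  [29, 37, -2] -> [29, 37] -> [21, 29] -> [-168, -232]
  [23, 24, 3, -9, -5, -29, -33, 4] -> [23, 3, -9, -5, -29, -33] -> [15, -5, -17, -13, -37, -41] -> [-120, 40, 136, 104, 296, 328]
  [48, 41, 6, 20, 26, -49, 49, -8, 44, -42] -> [41, -49, 49] -> [33, -57, 41] -> [-264, 456, -328]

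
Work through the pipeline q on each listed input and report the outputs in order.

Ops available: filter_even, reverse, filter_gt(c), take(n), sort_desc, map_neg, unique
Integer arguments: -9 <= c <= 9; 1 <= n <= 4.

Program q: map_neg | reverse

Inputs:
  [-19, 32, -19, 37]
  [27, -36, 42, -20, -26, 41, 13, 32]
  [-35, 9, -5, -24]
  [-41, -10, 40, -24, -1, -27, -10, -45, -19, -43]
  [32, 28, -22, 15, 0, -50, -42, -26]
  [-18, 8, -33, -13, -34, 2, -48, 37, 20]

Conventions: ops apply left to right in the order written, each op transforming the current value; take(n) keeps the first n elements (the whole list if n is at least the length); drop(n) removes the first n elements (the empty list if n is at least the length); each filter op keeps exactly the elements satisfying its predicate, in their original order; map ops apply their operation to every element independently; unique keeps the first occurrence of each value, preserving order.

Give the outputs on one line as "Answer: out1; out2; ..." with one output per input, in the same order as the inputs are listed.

[-37, 19, -32, 19]; [-32, -13, -41, 26, 20, -42, 36, -27]; [24, 5, -9, 35]; [43, 19, 45, 10, 27, 1, 24, -40, 10, 41]; [26, 42, 50, 0, -15, 22, -28, -32]; [-20, -37, 48, -2, 34, 13, 33, -8, 18]

Execution, op by op:
  [-19, 32, -19, 37] -> [19, -32, 19, -37] -> [-37, 19, -32, 19]
  [27, -36, 42, -20, -26, 41, 13, 32] -> [-27, 36, -42, 20, 26, -41, -13, -32] -> [-32, -13, -41, 26, 20, -42, 36, -27]
  [-35, 9, -5, -24] -> [35, -9, 5, 24] -> [24, 5, -9, 35]
  [-41, -10, 40, -24, -1, -27, -10, -45, -19, -43] -> [41, 10, -40, 24, 1, 27, 10, 45, 19, 43] -> [43, 19, 45, 10, 27, 1, 24, -40, 10, 41]
  [32, 28, -22, 15, 0, -50, -42, -26] -> [-32, -28, 22, -15, 0, 50, 42, 26] -> [26, 42, 50, 0, -15, 22, -28, -32]
  [-18, 8, -33, -13, -34, 2, -48, 37, 20] -> [18, -8, 33, 13, 34, -2, 48, -37, -20] -> [-20, -37, 48, -2, 34, 13, 33, -8, 18]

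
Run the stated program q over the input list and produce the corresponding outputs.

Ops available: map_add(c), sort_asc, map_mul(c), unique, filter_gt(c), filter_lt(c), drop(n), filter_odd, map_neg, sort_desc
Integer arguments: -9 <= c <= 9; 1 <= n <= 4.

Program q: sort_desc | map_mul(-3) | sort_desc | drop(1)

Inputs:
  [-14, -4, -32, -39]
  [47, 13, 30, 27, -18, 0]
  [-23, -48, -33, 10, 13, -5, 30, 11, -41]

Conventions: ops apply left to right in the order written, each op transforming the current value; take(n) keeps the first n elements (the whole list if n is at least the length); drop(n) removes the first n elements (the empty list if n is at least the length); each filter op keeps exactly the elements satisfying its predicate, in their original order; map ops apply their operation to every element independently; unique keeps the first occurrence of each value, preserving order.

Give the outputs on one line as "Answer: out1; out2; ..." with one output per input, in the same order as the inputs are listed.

Execution, op by op:
  [-14, -4, -32, -39] -> [-4, -14, -32, -39] -> [12, 42, 96, 117] -> [117, 96, 42, 12] -> [96, 42, 12]
  [47, 13, 30, 27, -18, 0] -> [47, 30, 27, 13, 0, -18] -> [-141, -90, -81, -39, 0, 54] -> [54, 0, -39, -81, -90, -141] -> [0, -39, -81, -90, -141]
  [-23, -48, -33, 10, 13, -5, 30, 11, -41] -> [30, 13, 11, 10, -5, -23, -33, -41, -48] -> [-90, -39, -33, -30, 15, 69, 99, 123, 144] -> [144, 123, 99, 69, 15, -30, -33, -39, -90] -> [123, 99, 69, 15, -30, -33, -39, -90]

[96, 42, 12]; [0, -39, -81, -90, -141]; [123, 99, 69, 15, -30, -33, -39, -90]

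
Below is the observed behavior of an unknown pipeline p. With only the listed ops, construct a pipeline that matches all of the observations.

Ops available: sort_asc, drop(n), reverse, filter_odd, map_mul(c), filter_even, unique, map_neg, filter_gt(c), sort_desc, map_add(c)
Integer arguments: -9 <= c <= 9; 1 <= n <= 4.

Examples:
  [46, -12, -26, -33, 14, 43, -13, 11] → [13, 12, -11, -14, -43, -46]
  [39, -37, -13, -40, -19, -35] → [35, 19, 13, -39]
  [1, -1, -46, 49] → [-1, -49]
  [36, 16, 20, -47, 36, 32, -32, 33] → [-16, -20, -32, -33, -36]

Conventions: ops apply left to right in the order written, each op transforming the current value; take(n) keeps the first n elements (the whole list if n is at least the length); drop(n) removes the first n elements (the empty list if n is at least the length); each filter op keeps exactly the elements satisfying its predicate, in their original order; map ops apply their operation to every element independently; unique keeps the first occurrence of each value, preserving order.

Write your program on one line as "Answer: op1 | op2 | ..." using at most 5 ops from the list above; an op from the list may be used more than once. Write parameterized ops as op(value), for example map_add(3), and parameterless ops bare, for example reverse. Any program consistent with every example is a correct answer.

sort_asc | map_neg | drop(2) | unique

Check, running the answer program on each example:
  [46, -12, -26, -33, 14, 43, -13, 11] -> [-33, -26, -13, -12, 11, 14, 43, 46] -> [33, 26, 13, 12, -11, -14, -43, -46] -> [13, 12, -11, -14, -43, -46] -> [13, 12, -11, -14, -43, -46]
  [39, -37, -13, -40, -19, -35] -> [-40, -37, -35, -19, -13, 39] -> [40, 37, 35, 19, 13, -39] -> [35, 19, 13, -39] -> [35, 19, 13, -39]
  [1, -1, -46, 49] -> [-46, -1, 1, 49] -> [46, 1, -1, -49] -> [-1, -49] -> [-1, -49]
  [36, 16, 20, -47, 36, 32, -32, 33] -> [-47, -32, 16, 20, 32, 33, 36, 36] -> [47, 32, -16, -20, -32, -33, -36, -36] -> [-16, -20, -32, -33, -36, -36] -> [-16, -20, -32, -33, -36]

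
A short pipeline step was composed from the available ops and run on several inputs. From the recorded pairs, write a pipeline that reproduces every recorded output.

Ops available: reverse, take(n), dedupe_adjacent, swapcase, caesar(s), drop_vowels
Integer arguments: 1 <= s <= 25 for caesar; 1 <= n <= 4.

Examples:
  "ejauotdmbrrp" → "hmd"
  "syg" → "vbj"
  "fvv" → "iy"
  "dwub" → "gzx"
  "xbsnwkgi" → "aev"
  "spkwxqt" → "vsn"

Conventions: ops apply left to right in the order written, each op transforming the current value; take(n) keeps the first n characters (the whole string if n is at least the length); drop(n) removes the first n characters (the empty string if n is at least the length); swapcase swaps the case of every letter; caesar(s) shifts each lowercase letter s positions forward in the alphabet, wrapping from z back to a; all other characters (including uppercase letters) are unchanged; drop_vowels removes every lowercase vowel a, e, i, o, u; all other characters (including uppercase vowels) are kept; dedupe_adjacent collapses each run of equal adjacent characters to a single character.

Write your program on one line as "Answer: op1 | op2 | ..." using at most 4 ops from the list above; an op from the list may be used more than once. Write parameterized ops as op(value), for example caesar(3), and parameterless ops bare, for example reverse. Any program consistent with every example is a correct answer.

caesar(3) | take(3) | dedupe_adjacent

Check, running the answer program on each example:
  "ejauotdmbrrp" -> "hmdxrwgpeuus" -> "hmd" -> "hmd"
  "syg" -> "vbj" -> "vbj" -> "vbj"
  "fvv" -> "iyy" -> "iyy" -> "iy"
  "dwub" -> "gzxe" -> "gzx" -> "gzx"
  "xbsnwkgi" -> "aevqznjl" -> "aev" -> "aev"
  "spkwxqt" -> "vsnzatw" -> "vsn" -> "vsn"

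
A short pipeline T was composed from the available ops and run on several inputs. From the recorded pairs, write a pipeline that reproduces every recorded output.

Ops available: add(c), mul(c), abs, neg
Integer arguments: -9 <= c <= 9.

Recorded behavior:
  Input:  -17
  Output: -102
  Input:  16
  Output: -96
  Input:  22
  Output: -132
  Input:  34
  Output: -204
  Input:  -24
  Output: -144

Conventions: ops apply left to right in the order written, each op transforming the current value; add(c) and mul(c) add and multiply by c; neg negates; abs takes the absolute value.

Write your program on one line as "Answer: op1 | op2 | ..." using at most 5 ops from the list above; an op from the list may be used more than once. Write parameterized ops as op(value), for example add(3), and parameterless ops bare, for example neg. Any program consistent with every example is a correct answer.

abs | neg | mul(3) | mul(2)

Check, running the answer program on each example:
  -17 -> 17 -> -17 -> -51 -> -102
  16 -> 16 -> -16 -> -48 -> -96
  22 -> 22 -> -22 -> -66 -> -132
  34 -> 34 -> -34 -> -102 -> -204
  -24 -> 24 -> -24 -> -72 -> -144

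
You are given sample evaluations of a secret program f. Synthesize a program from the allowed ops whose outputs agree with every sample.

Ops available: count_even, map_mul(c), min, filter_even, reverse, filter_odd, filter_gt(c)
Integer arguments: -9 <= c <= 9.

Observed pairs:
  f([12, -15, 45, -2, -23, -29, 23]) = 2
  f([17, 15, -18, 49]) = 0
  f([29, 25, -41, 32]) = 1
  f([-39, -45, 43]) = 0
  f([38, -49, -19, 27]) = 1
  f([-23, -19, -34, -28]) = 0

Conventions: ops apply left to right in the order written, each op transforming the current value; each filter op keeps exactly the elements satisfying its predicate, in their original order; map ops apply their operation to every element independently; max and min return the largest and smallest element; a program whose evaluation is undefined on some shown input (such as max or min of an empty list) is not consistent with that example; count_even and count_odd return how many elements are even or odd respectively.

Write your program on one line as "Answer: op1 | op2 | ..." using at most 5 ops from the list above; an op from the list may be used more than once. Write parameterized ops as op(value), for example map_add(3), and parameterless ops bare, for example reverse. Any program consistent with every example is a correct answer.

filter_gt(-7) | reverse | filter_even | count_even

Check, running the answer program on each example:
  [12, -15, 45, -2, -23, -29, 23] -> [12, 45, -2, 23] -> [23, -2, 45, 12] -> [-2, 12] -> 2
  [17, 15, -18, 49] -> [17, 15, 49] -> [49, 15, 17] -> [] -> 0
  [29, 25, -41, 32] -> [29, 25, 32] -> [32, 25, 29] -> [32] -> 1
  [-39, -45, 43] -> [43] -> [43] -> [] -> 0
  [38, -49, -19, 27] -> [38, 27] -> [27, 38] -> [38] -> 1
  [-23, -19, -34, -28] -> [] -> [] -> [] -> 0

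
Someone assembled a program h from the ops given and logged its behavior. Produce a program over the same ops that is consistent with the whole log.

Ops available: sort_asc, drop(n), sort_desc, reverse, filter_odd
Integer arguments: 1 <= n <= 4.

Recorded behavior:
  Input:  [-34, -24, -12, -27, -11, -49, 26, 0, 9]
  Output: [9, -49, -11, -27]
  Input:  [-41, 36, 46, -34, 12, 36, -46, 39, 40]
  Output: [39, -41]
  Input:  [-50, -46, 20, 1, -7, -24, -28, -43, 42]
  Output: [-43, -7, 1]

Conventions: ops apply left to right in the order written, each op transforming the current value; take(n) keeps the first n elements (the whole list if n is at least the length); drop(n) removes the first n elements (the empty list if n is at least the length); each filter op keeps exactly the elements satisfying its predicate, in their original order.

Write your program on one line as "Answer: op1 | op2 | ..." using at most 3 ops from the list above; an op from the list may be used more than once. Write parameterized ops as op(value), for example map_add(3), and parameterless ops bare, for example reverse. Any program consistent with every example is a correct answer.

reverse | filter_odd

Check, running the answer program on each example:
  [-34, -24, -12, -27, -11, -49, 26, 0, 9] -> [9, 0, 26, -49, -11, -27, -12, -24, -34] -> [9, -49, -11, -27]
  [-41, 36, 46, -34, 12, 36, -46, 39, 40] -> [40, 39, -46, 36, 12, -34, 46, 36, -41] -> [39, -41]
  [-50, -46, 20, 1, -7, -24, -28, -43, 42] -> [42, -43, -28, -24, -7, 1, 20, -46, -50] -> [-43, -7, 1]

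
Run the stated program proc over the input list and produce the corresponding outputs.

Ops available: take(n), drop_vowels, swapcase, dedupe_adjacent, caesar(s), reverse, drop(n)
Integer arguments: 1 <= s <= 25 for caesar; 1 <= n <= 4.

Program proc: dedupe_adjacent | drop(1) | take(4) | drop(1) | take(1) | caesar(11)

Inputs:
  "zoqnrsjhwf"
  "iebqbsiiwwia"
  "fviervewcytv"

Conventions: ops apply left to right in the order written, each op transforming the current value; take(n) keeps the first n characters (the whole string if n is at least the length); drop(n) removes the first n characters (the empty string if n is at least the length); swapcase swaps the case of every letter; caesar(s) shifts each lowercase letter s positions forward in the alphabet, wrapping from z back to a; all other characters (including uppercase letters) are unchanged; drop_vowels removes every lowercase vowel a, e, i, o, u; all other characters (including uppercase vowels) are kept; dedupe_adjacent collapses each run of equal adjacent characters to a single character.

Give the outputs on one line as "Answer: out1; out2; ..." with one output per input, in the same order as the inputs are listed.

"b"; "m"; "t"

Execution, op by op:
  "zoqnrsjhwf" -> "zoqnrsjhwf" -> "oqnrsjhwf" -> "oqnr" -> "qnr" -> "q" -> "b"
  "iebqbsiiwwia" -> "iebqbsiwia" -> "ebqbsiwia" -> "ebqb" -> "bqb" -> "b" -> "m"
  "fviervewcytv" -> "fviervewcytv" -> "viervewcytv" -> "vier" -> "ier" -> "i" -> "t"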